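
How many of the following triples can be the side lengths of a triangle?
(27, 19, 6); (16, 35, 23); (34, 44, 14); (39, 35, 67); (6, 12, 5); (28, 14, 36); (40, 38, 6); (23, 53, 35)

6

(6,19,27): 6+19 ≤ 27 → not valid
(16,23,35): 16+23 > 35 → valid
(14,34,44): 14+34 > 44 → valid
(35,39,67): 35+39 > 67 → valid
(5,6,12): 5+6 ≤ 12 → not valid
(14,28,36): 14+28 > 36 → valid
(6,38,40): 6+38 > 40 → valid
(23,35,53): 23+35 > 53 → valid
6 of the 8 triples form a triangle.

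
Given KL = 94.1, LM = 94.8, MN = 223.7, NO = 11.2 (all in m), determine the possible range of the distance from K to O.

The maximum is all hops collinear in one direction: 94.1 + 94.8 + 223.7 + 11.2 = 423.8.
The longest hop is 223.7; the others sum to 200.1. Folding the others back against it leaves at least 223.7 − 200.1 = 23.6.

23.6 ≤ KO ≤ 423.8 m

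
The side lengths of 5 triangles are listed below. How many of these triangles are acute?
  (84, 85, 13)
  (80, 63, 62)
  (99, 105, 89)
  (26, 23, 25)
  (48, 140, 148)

(84,85,13): 13²+84² = 7225 = 85² → right
(80,63,62): 62²+63² = 7813 > 6400 = 80² → acute
(99,105,89): 89²+99² = 17722 > 11025 = 105² → acute
(26,23,25): 23²+25² = 1154 > 676 = 26² → acute
(48,140,148): 48²+140² = 21904 = 148² → right
3 of the 5 are acute.

3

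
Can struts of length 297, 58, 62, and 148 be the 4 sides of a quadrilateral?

No

For a quadrilateral, each side must be shorter than the sum of the others.
Here the longest side is 297, but the remaining 3 sides sum to only 268.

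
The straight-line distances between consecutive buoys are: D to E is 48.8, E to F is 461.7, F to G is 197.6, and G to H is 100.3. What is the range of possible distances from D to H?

The maximum is all hops collinear in one direction: 48.8 + 461.7 + 197.6 + 100.3 = 808.4.
The longest hop is 461.7; the others sum to 346.7. Folding the others back against it leaves at least 461.7 − 346.7 = 115.0.

115.0 ≤ DH ≤ 808.4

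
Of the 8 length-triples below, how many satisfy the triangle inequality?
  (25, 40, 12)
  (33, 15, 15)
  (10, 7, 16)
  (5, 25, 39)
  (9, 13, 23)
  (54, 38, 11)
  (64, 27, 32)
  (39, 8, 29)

1

(12,25,40): 12+25 ≤ 40 → not valid
(15,15,33): 15+15 ≤ 33 → not valid
(7,10,16): 7+10 > 16 → valid
(5,25,39): 5+25 ≤ 39 → not valid
(9,13,23): 9+13 ≤ 23 → not valid
(11,38,54): 11+38 ≤ 54 → not valid
(27,32,64): 27+32 ≤ 64 → not valid
(8,29,39): 8+29 ≤ 39 → not valid
1 of the 8 triples forms a triangle.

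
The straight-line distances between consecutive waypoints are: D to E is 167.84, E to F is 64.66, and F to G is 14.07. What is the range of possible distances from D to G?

The maximum is all hops collinear in one direction: 167.84 + 64.66 + 14.07 = 246.57.
The longest hop is 167.84; the others sum to 78.73. Folding the others back against it leaves at least 167.84 − 78.73 = 89.11.

89.11 ≤ DG ≤ 246.57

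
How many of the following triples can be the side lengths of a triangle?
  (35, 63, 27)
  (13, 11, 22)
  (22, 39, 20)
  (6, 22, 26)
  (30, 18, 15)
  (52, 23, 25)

(27,35,63): 27+35 ≤ 63 → not valid
(11,13,22): 11+13 > 22 → valid
(20,22,39): 20+22 > 39 → valid
(6,22,26): 6+22 > 26 → valid
(15,18,30): 15+18 > 30 → valid
(23,25,52): 23+25 ≤ 52 → not valid
4 of the 6 triples form a triangle.

4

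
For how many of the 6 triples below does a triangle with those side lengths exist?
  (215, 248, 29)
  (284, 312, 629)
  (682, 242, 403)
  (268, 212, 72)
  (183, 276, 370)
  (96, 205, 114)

3

(29,215,248): 29+215 ≤ 248 → not valid
(284,312,629): 284+312 ≤ 629 → not valid
(242,403,682): 242+403 ≤ 682 → not valid
(72,212,268): 72+212 > 268 → valid
(183,276,370): 183+276 > 370 → valid
(96,114,205): 96+114 > 205 → valid
3 of the 6 triples form a triangle.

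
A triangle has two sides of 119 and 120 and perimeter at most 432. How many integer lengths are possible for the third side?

Triangle inequality: 1 < x < 239. Perimeter ≤ 432 gives x ≤ 432 − 119 − 120 = 193.
So 1 < x ≤ 193; integers 2 through 193: 192 values.

192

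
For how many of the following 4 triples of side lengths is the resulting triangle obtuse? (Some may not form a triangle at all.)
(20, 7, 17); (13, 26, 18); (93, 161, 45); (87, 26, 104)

3

(20,7,17): 7²+17² = 338 < 400 = 20² → obtuse
(13,26,18): 13²+18² = 493 < 676 = 26² → obtuse
(93,161,45): 45+93 ≤ 161, not a triangle
(87,26,104): 26²+87² = 8245 < 10816 = 104² → obtuse
3 of the 4 are obtuse.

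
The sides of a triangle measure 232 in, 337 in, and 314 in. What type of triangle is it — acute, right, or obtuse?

acute

Compare the square of the longest side to the sum of squares of the other two: 232² + 314² = 152420 > 113569 = 337².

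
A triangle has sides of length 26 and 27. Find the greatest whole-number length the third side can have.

The third side must be strictly less than 26 + 27 = 53.
The largest integer below 53 is 52.

52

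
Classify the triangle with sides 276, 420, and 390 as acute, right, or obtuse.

Compare the square of the longest side to the sum of squares of the other two: 276² + 390² = 228276 > 176400 = 420².

acute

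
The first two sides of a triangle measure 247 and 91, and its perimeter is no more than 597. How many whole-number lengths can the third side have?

Triangle inequality: 156 < x < 338. Perimeter ≤ 597 gives x ≤ 597 − 247 − 91 = 259.
So 156 < x ≤ 259; integers 157 through 259: 103 values.

103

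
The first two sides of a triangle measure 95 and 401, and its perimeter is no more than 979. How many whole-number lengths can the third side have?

177

Triangle inequality: 306 < x < 496. Perimeter ≤ 979 gives x ≤ 979 − 95 − 401 = 483.
So 306 < x ≤ 483; integers 307 through 483: 177 values.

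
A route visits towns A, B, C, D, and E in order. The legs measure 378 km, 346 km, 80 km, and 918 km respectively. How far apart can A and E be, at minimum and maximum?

The maximum is all hops collinear in one direction: 378 + 346 + 80 + 918 = 1722.
The longest hop is 918; the others sum to 804. Folding the others back against it leaves at least 918 − 804 = 114.

114 ≤ AE ≤ 1722 km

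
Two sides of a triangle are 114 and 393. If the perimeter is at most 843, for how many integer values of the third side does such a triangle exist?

57

Triangle inequality: 279 < x < 507. Perimeter ≤ 843 gives x ≤ 843 − 114 − 393 = 336.
So 279 < x ≤ 336; integers 280 through 336: 57 values.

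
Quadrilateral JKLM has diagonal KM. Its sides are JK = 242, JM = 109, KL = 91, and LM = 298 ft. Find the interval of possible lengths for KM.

From triangle JKM: |242 − 109| < KM < 242 + 109, i.e. 133 < KM < 351.
From triangle LKM: 207 < KM < 389.
Both must hold, so KM lies in the intersection.

207 < KM < 351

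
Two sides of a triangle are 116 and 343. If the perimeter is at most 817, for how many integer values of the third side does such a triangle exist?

131

Triangle inequality: 227 < x < 459. Perimeter ≤ 817 gives x ≤ 817 − 116 − 343 = 358.
So 227 < x ≤ 358; integers 228 through 358: 131 values.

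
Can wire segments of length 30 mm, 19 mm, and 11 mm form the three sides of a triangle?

The two shorter sides sum to 30, exactly equal to the longest side 30.
That gives only a degenerate (flat) triangle — the inequality must be strict.

No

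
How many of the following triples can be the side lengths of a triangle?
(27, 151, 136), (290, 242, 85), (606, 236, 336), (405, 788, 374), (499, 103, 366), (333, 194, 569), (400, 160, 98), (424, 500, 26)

(27,136,151): 27+136 > 151 → valid
(85,242,290): 85+242 > 290 → valid
(236,336,606): 236+336 ≤ 606 → not valid
(374,405,788): 374+405 ≤ 788 → not valid
(103,366,499): 103+366 ≤ 499 → not valid
(194,333,569): 194+333 ≤ 569 → not valid
(98,160,400): 98+160 ≤ 400 → not valid
(26,424,500): 26+424 ≤ 500 → not valid
2 of the 8 triples form a triangle.

2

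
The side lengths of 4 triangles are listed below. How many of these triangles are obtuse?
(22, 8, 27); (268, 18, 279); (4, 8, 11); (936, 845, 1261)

3

(22,8,27): 8²+22² = 548 < 729 = 27² → obtuse
(268,18,279): 18²+268² = 72148 < 77841 = 279² → obtuse
(4,8,11): 4²+8² = 80 < 121 = 11² → obtuse
(936,845,1261): 845²+936² = 1590121 = 1261² → right
3 of the 4 are obtuse.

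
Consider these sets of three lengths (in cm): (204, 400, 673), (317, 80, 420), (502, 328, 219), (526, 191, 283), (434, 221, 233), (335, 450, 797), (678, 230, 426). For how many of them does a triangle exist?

2

(204,400,673): 204+400 ≤ 673 → not valid
(80,317,420): 80+317 ≤ 420 → not valid
(219,328,502): 219+328 > 502 → valid
(191,283,526): 191+283 ≤ 526 → not valid
(221,233,434): 221+233 > 434 → valid
(335,450,797): 335+450 ≤ 797 → not valid
(230,426,678): 230+426 ≤ 678 → not valid
2 of the 7 triples form a triangle.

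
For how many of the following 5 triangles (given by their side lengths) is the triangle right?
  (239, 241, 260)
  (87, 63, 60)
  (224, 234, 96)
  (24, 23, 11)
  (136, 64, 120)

2

(239,241,260): 239²+241² = 115202 > 67600 = 260² → acute
(87,63,60): 60²+63² = 7569 = 87² → right
(224,234,96): 96²+224² = 59392 > 54756 = 234² → acute
(24,23,11): 11²+23² = 650 > 576 = 24² → acute
(136,64,120): 64²+120² = 18496 = 136² → right
2 of the 5 are right.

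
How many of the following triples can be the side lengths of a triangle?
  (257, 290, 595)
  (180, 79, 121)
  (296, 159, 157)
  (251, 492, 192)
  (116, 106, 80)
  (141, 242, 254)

4

(257,290,595): 257+290 ≤ 595 → not valid
(79,121,180): 79+121 > 180 → valid
(157,159,296): 157+159 > 296 → valid
(192,251,492): 192+251 ≤ 492 → not valid
(80,106,116): 80+106 > 116 → valid
(141,242,254): 141+242 > 254 → valid
4 of the 6 triples form a triangle.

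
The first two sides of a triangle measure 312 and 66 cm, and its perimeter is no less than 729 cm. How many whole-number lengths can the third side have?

Triangle inequality: 246 < x < 378. Perimeter ≥ 729 gives x ≥ 729 − 312 − 66 = 351.
So 351 ≤ x < 378; integers 351 through 377: 27 values.

27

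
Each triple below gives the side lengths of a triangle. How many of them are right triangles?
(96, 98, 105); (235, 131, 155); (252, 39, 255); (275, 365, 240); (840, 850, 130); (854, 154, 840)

(96,98,105): 96²+98² = 18820 > 11025 = 105² → acute
(235,131,155): 131²+155² = 41186 < 55225 = 235² → obtuse
(252,39,255): 39²+252² = 65025 = 255² → right
(275,365,240): 240²+275² = 133225 = 365² → right
(840,850,130): 130²+840² = 722500 = 850² → right
(854,154,840): 154²+840² = 729316 = 854² → right
4 of the 6 are right.

4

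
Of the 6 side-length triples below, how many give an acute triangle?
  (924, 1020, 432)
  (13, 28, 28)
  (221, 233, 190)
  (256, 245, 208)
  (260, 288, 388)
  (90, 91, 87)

(924,1020,432): 432²+924² = 1040400 = 1020² → right
(13,28,28): 13²+28² = 953 > 784 = 28² → acute
(221,233,190): 190²+221² = 84941 > 54289 = 233² → acute
(256,245,208): 208²+245² = 103289 > 65536 = 256² → acute
(260,288,388): 260²+288² = 150544 = 388² → right
(90,91,87): 87²+90² = 15669 > 8281 = 91² → acute
4 of the 6 are acute.

4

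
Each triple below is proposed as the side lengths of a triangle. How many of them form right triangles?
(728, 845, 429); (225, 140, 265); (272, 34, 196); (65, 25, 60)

(728,845,429): 429²+728² = 714025 = 845² → right
(225,140,265): 140²+225² = 70225 = 265² → right
(272,34,196): 34+196 ≤ 272, not a triangle
(65,25,60): 25²+60² = 4225 = 65² → right
3 of the 4 are right.

3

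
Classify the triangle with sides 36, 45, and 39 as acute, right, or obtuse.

Compare the square of the longest side to the sum of squares of the other two: 36² + 39² = 2817 > 2025 = 45².

acute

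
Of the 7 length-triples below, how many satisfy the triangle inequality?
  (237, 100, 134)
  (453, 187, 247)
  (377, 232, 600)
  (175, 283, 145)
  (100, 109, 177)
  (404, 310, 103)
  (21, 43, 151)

(100,134,237): 100+134 ≤ 237 → not valid
(187,247,453): 187+247 ≤ 453 → not valid
(232,377,600): 232+377 > 600 → valid
(145,175,283): 145+175 > 283 → valid
(100,109,177): 100+109 > 177 → valid
(103,310,404): 103+310 > 404 → valid
(21,43,151): 21+43 ≤ 151 → not valid
4 of the 7 triples form a triangle.

4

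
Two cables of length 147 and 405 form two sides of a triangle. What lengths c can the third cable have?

258 < c < 552

By the triangle inequality, c must be less than 147 + 405 = 552 and greater than |147 − 405| = 258.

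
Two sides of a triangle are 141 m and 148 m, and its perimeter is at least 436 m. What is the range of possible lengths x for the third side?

Triangle inequality alone gives 7 < x < 289.
The perimeter condition gives x ≥ 436 − 141 − 148 = 147.
Intersecting the two: 147 ≤ x < 289.

147 ≤ x < 289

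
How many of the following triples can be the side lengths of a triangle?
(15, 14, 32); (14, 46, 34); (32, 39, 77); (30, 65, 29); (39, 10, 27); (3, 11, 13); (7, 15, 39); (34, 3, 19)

(14,15,32): 14+15 ≤ 32 → not valid
(14,34,46): 14+34 > 46 → valid
(32,39,77): 32+39 ≤ 77 → not valid
(29,30,65): 29+30 ≤ 65 → not valid
(10,27,39): 10+27 ≤ 39 → not valid
(3,11,13): 3+11 > 13 → valid
(7,15,39): 7+15 ≤ 39 → not valid
(3,19,34): 3+19 ≤ 34 → not valid
2 of the 8 triples form a triangle.

2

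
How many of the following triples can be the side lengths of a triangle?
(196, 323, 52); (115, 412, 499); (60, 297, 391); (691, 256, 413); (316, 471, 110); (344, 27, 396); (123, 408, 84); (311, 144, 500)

1

(52,196,323): 52+196 ≤ 323 → not valid
(115,412,499): 115+412 > 499 → valid
(60,297,391): 60+297 ≤ 391 → not valid
(256,413,691): 256+413 ≤ 691 → not valid
(110,316,471): 110+316 ≤ 471 → not valid
(27,344,396): 27+344 ≤ 396 → not valid
(84,123,408): 84+123 ≤ 408 → not valid
(144,311,500): 144+311 ≤ 500 → not valid
1 of the 8 triples forms a triangle.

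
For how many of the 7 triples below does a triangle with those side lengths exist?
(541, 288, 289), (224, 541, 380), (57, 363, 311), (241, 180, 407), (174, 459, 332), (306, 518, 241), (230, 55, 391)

(288,289,541): 288+289 > 541 → valid
(224,380,541): 224+380 > 541 → valid
(57,311,363): 57+311 > 363 → valid
(180,241,407): 180+241 > 407 → valid
(174,332,459): 174+332 > 459 → valid
(241,306,518): 241+306 > 518 → valid
(55,230,391): 55+230 ≤ 391 → not valid
6 of the 7 triples form a triangle.

6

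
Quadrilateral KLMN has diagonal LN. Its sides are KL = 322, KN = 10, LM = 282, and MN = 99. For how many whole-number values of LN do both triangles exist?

19

From triangle KLN: 312 < LN < 332.
From triangle MLN: 183 < LN < 381.
Intersection: 312 < LN < 332, so integers 313 through 331: 19 values.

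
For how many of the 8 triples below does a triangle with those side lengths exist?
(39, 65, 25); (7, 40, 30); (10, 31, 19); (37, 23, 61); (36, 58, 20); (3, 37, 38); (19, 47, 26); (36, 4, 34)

2

(25,39,65): 25+39 ≤ 65 → not valid
(7,30,40): 7+30 ≤ 40 → not valid
(10,19,31): 10+19 ≤ 31 → not valid
(23,37,61): 23+37 ≤ 61 → not valid
(20,36,58): 20+36 ≤ 58 → not valid
(3,37,38): 3+37 > 38 → valid
(19,26,47): 19+26 ≤ 47 → not valid
(4,34,36): 4+34 > 36 → valid
2 of the 8 triples form a triangle.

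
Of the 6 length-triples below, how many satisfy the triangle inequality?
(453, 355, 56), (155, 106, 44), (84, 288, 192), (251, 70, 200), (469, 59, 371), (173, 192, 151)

2

(56,355,453): 56+355 ≤ 453 → not valid
(44,106,155): 44+106 ≤ 155 → not valid
(84,192,288): 84+192 ≤ 288 → not valid
(70,200,251): 70+200 > 251 → valid
(59,371,469): 59+371 ≤ 469 → not valid
(151,173,192): 151+173 > 192 → valid
2 of the 6 triples form a triangle.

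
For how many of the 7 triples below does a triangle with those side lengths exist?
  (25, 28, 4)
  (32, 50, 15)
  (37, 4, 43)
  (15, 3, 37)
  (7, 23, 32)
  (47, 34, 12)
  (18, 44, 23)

(4,25,28): 4+25 > 28 → valid
(15,32,50): 15+32 ≤ 50 → not valid
(4,37,43): 4+37 ≤ 43 → not valid
(3,15,37): 3+15 ≤ 37 → not valid
(7,23,32): 7+23 ≤ 32 → not valid
(12,34,47): 12+34 ≤ 47 → not valid
(18,23,44): 18+23 ≤ 44 → not valid
1 of the 7 triples forms a triangle.

1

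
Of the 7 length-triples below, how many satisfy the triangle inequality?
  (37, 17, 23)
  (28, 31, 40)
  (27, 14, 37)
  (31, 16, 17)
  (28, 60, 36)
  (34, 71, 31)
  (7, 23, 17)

6

(17,23,37): 17+23 > 37 → valid
(28,31,40): 28+31 > 40 → valid
(14,27,37): 14+27 > 37 → valid
(16,17,31): 16+17 > 31 → valid
(28,36,60): 28+36 > 60 → valid
(31,34,71): 31+34 ≤ 71 → not valid
(7,17,23): 7+17 > 23 → valid
6 of the 7 triples form a triangle.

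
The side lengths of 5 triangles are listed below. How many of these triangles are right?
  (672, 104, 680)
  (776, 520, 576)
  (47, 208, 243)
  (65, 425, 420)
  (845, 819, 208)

(672,104,680): 104²+672² = 462400 = 680² → right
(776,520,576): 520²+576² = 602176 = 776² → right
(47,208,243): 47²+208² = 45473 < 59049 = 243² → obtuse
(65,425,420): 65²+420² = 180625 = 425² → right
(845,819,208): 208²+819² = 714025 = 845² → right
4 of the 5 are right.

4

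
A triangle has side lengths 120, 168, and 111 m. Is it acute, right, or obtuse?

obtuse

Compare the square of the longest side to the sum of squares of the other two: 111² + 120² = 26721 < 28224 = 168².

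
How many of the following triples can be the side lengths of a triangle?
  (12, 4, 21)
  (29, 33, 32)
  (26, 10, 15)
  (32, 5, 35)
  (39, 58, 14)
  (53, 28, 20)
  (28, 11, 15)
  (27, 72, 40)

(4,12,21): 4+12 ≤ 21 → not valid
(29,32,33): 29+32 > 33 → valid
(10,15,26): 10+15 ≤ 26 → not valid
(5,32,35): 5+32 > 35 → valid
(14,39,58): 14+39 ≤ 58 → not valid
(20,28,53): 20+28 ≤ 53 → not valid
(11,15,28): 11+15 ≤ 28 → not valid
(27,40,72): 27+40 ≤ 72 → not valid
2 of the 8 triples form a triangle.

2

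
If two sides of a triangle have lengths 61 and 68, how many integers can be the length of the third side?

The third side lies in the open interval (7, 129).
Integers from 8 to 128 inclusive: 128 − 8 + 1 = 121.

121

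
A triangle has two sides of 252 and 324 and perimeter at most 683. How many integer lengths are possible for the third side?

35

Triangle inequality: 72 < x < 576. Perimeter ≤ 683 gives x ≤ 683 − 252 − 324 = 107.
So 72 < x ≤ 107; integers 73 through 107: 35 values.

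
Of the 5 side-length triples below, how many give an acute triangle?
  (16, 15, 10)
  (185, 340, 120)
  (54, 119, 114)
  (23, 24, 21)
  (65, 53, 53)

(16,15,10): 10²+15² = 325 > 256 = 16² → acute
(185,340,120): 120+185 ≤ 340, not a triangle
(54,119,114): 54²+114² = 15912 > 14161 = 119² → acute
(23,24,21): 21²+23² = 970 > 576 = 24² → acute
(65,53,53): 53²+53² = 5618 > 4225 = 65² → acute
4 of the 5 are acute.

4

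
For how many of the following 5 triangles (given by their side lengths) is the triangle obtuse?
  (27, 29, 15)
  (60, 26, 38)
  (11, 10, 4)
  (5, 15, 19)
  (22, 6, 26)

4

(27,29,15): 15²+27² = 954 > 841 = 29² → acute
(60,26,38): 26²+38² = 2120 < 3600 = 60² → obtuse
(11,10,4): 4²+10² = 116 < 121 = 11² → obtuse
(5,15,19): 5²+15² = 250 < 361 = 19² → obtuse
(22,6,26): 6²+22² = 520 < 676 = 26² → obtuse
4 of the 5 are obtuse.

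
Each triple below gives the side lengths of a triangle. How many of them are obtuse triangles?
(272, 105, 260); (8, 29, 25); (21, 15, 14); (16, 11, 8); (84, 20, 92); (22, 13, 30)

5

(272,105,260): 105²+260² = 78625 > 73984 = 272² → acute
(8,29,25): 8²+25² = 689 < 841 = 29² → obtuse
(21,15,14): 14²+15² = 421 < 441 = 21² → obtuse
(16,11,8): 8²+11² = 185 < 256 = 16² → obtuse
(84,20,92): 20²+84² = 7456 < 8464 = 92² → obtuse
(22,13,30): 13²+22² = 653 < 900 = 30² → obtuse
5 of the 6 are obtuse.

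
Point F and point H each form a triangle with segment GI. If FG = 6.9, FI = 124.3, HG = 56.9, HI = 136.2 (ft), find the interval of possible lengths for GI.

From triangle FGI: |6.9 − 124.3| < GI < 6.9 + 124.3, i.e. 117.4 < GI < 131.2.
From triangle HGI: 79.3 < GI < 193.1.
Both must hold, so GI lies in the intersection.

117.4 < GI < 131.2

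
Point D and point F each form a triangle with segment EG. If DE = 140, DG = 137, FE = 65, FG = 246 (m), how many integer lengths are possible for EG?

95

From triangle DEG: 3 < EG < 277.
From triangle FEG: 181 < EG < 311.
Intersection: 181 < EG < 277, so integers 182 through 276: 95 values.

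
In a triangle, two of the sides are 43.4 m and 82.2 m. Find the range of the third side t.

By the triangle inequality, t must be less than 43.4 + 82.2 = 125.6 and greater than |43.4 − 82.2| = 38.8.

38.8 < t < 125.6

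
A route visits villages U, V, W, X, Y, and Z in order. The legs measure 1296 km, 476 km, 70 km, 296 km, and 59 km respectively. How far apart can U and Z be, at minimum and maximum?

395 ≤ UZ ≤ 2197 km

The maximum is all hops collinear in one direction: 1296 + 476 + 70 + 296 + 59 = 2197.
The longest hop is 1296; the others sum to 901. Folding the others back against it leaves at least 1296 − 901 = 395.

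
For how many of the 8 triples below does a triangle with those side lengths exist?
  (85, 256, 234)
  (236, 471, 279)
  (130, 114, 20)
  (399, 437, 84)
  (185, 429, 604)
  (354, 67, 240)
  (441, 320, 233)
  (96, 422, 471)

(85,234,256): 85+234 > 256 → valid
(236,279,471): 236+279 > 471 → valid
(20,114,130): 20+114 > 130 → valid
(84,399,437): 84+399 > 437 → valid
(185,429,604): 185+429 > 604 → valid
(67,240,354): 67+240 ≤ 354 → not valid
(233,320,441): 233+320 > 441 → valid
(96,422,471): 96+422 > 471 → valid
7 of the 8 triples form a triangle.

7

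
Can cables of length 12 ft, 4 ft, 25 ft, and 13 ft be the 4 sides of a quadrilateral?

A quadrilateral exists iff every side is shorter than the sum of the others — equivalently, the longest side is less than the sum of the rest.
Longest side 25 < 29 (sum of the remaining 3), so yes.

Yes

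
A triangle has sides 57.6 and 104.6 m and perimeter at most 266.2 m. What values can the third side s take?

Triangle inequality alone gives 47.0 < s < 162.2.
The perimeter condition gives s ≤ 266.2 − 57.6 − 104.6 = 104.0.
Intersecting the two: 47.0 < s ≤ 104.0.

47.0 < s ≤ 104.0 m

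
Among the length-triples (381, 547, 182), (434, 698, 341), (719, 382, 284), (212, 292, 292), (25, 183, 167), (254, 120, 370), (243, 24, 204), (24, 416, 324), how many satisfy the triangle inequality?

(182,381,547): 182+381 > 547 → valid
(341,434,698): 341+434 > 698 → valid
(284,382,719): 284+382 ≤ 719 → not valid
(212,292,292): 212+292 > 292 → valid
(25,167,183): 25+167 > 183 → valid
(120,254,370): 120+254 > 370 → valid
(24,204,243): 24+204 ≤ 243 → not valid
(24,324,416): 24+324 ≤ 416 → not valid
5 of the 8 triples form a triangle.

5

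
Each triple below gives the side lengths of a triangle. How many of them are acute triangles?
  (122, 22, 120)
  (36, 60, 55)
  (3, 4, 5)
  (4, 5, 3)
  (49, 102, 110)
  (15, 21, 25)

3

(122,22,120): 22²+120² = 14884 = 122² → right
(36,60,55): 36²+55² = 4321 > 3600 = 60² → acute
(3,4,5): 3²+4² = 25 = 5² → right
(4,5,3): 3²+4² = 25 = 5² → right
(49,102,110): 49²+102² = 12805 > 12100 = 110² → acute
(15,21,25): 15²+21² = 666 > 625 = 25² → acute
3 of the 6 are acute.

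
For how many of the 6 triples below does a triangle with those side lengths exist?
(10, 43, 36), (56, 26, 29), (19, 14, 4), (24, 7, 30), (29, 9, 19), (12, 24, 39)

(10,36,43): 10+36 > 43 → valid
(26,29,56): 26+29 ≤ 56 → not valid
(4,14,19): 4+14 ≤ 19 → not valid
(7,24,30): 7+24 > 30 → valid
(9,19,29): 9+19 ≤ 29 → not valid
(12,24,39): 12+24 ≤ 39 → not valid
2 of the 6 triples form a triangle.

2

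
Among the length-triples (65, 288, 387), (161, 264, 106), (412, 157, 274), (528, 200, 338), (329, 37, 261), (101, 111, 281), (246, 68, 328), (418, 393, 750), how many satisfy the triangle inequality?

(65,288,387): 65+288 ≤ 387 → not valid
(106,161,264): 106+161 > 264 → valid
(157,274,412): 157+274 > 412 → valid
(200,338,528): 200+338 > 528 → valid
(37,261,329): 37+261 ≤ 329 → not valid
(101,111,281): 101+111 ≤ 281 → not valid
(68,246,328): 68+246 ≤ 328 → not valid
(393,418,750): 393+418 > 750 → valid
4 of the 8 triples form a triangle.

4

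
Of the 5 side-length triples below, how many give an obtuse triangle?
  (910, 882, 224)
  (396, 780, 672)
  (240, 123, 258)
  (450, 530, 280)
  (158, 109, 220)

1

(910,882,224): 224²+882² = 828100 = 910² → right
(396,780,672): 396²+672² = 608400 = 780² → right
(240,123,258): 123²+240² = 72729 > 66564 = 258² → acute
(450,530,280): 280²+450² = 280900 = 530² → right
(158,109,220): 109²+158² = 36845 < 48400 = 220² → obtuse
1 of the 5 is obtuse.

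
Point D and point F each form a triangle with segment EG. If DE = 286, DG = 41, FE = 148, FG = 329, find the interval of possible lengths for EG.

From triangle DEG: |286 − 41| < EG < 286 + 41, i.e. 245 < EG < 327.
From triangle FEG: 181 < EG < 477.
Both must hold, so EG lies in the intersection.

245 < EG < 327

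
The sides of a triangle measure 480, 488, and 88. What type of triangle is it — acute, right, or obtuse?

Compare the square of the longest side to the sum of squares of the other two: 88² + 480² = 238144 = 488².

right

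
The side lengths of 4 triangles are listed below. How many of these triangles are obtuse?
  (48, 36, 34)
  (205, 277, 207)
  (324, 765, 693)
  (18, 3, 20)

1

(48,36,34): 34²+36² = 2452 > 2304 = 48² → acute
(205,277,207): 205²+207² = 84874 > 76729 = 277² → acute
(324,765,693): 324²+693² = 585225 = 765² → right
(18,3,20): 3²+18² = 333 < 400 = 20² → obtuse
1 of the 4 is obtuse.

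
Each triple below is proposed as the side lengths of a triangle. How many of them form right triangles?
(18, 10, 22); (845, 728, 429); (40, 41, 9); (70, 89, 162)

2

(18,10,22): 10²+18² = 424 < 484 = 22² → obtuse
(845,728,429): 429²+728² = 714025 = 845² → right
(40,41,9): 9²+40² = 1681 = 41² → right
(70,89,162): 70+89 ≤ 162, not a triangle
2 of the 4 are right.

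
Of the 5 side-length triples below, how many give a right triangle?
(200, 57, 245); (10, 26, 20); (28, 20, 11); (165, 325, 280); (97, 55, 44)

1

(200,57,245): 57²+200² = 43249 < 60025 = 245² → obtuse
(10,26,20): 10²+20² = 500 < 676 = 26² → obtuse
(28,20,11): 11²+20² = 521 < 784 = 28² → obtuse
(165,325,280): 165²+280² = 105625 = 325² → right
(97,55,44): 44²+55² = 4961 < 9409 = 97² → obtuse
1 of the 5 is right.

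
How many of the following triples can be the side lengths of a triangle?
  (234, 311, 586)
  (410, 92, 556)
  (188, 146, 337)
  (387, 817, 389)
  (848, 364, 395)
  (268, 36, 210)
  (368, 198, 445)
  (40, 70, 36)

(234,311,586): 234+311 ≤ 586 → not valid
(92,410,556): 92+410 ≤ 556 → not valid
(146,188,337): 146+188 ≤ 337 → not valid
(387,389,817): 387+389 ≤ 817 → not valid
(364,395,848): 364+395 ≤ 848 → not valid
(36,210,268): 36+210 ≤ 268 → not valid
(198,368,445): 198+368 > 445 → valid
(36,40,70): 36+40 > 70 → valid
2 of the 8 triples form a triangle.

2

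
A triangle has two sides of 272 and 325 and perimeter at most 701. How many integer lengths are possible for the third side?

51

Triangle inequality: 53 < x < 597. Perimeter ≤ 701 gives x ≤ 701 − 272 − 325 = 104.
So 53 < x ≤ 104; integers 54 through 104: 51 values.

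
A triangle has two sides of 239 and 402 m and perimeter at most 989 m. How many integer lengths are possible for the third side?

185

Triangle inequality: 163 < x < 641. Perimeter ≤ 989 gives x ≤ 989 − 239 − 402 = 348.
So 163 < x ≤ 348; integers 164 through 348: 185 values.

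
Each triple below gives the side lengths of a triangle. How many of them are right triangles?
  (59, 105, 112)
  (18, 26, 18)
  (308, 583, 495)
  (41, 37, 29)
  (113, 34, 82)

1

(59,105,112): 59²+105² = 14506 > 12544 = 112² → acute
(18,26,18): 18²+18² = 648 < 676 = 26² → obtuse
(308,583,495): 308²+495² = 339889 = 583² → right
(41,37,29): 29²+37² = 2210 > 1681 = 41² → acute
(113,34,82): 34²+82² = 7880 < 12769 = 113² → obtuse
1 of the 5 is right.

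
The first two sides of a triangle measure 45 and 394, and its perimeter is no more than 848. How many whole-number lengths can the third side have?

60

Triangle inequality: 349 < x < 439. Perimeter ≤ 848 gives x ≤ 848 − 45 − 394 = 409.
So 349 < x ≤ 409; integers 350 through 409: 60 values.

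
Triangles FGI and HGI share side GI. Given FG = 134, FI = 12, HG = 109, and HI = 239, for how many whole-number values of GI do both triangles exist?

From triangle FGI: 122 < GI < 146.
From triangle HGI: 130 < GI < 348.
Intersection: 130 < GI < 146, so integers 131 through 145: 15 values.

15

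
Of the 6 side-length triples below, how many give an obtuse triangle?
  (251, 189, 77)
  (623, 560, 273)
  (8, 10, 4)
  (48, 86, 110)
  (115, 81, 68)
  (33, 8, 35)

(251,189,77): 77²+189² = 41650 < 63001 = 251² → obtuse
(623,560,273): 273²+560² = 388129 = 623² → right
(8,10,4): 4²+8² = 80 < 100 = 10² → obtuse
(48,86,110): 48²+86² = 9700 < 12100 = 110² → obtuse
(115,81,68): 68²+81² = 11185 < 13225 = 115² → obtuse
(33,8,35): 8²+33² = 1153 < 1225 = 35² → obtuse
5 of the 6 are obtuse.

5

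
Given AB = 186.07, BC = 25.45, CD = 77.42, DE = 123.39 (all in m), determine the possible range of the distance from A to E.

0 ≤ AE ≤ 412.33 m

The maximum is all hops collinear in one direction: 186.07 + 25.45 + 77.42 + 123.39 = 412.33.
The longest hop is 186.07; the others sum to 226.26. Since 186.07 ≤ 226.26, the path can fold back on itself completely, so the minimum distance is 0.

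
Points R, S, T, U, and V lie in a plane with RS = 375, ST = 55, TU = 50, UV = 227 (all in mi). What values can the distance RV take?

43 ≤ RV ≤ 707 mi

The maximum is all hops collinear in one direction: 375 + 55 + 50 + 227 = 707.
The longest hop is 375; the others sum to 332. Folding the others back against it leaves at least 375 − 332 = 43.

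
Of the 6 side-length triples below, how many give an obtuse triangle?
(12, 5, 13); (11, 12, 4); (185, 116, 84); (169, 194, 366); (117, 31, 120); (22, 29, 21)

2

(12,5,13): 5²+12² = 169 = 13² → right
(11,12,4): 4²+11² = 137 < 144 = 12² → obtuse
(185,116,84): 84²+116² = 20512 < 34225 = 185² → obtuse
(169,194,366): 169+194 ≤ 366, not a triangle
(117,31,120): 31²+117² = 14650 > 14400 = 120² → acute
(22,29,21): 21²+22² = 925 > 841 = 29² → acute
2 of the 6 are obtuse.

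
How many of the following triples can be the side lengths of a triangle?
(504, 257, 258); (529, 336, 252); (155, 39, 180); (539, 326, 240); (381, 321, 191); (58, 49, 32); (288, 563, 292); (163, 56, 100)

7

(257,258,504): 257+258 > 504 → valid
(252,336,529): 252+336 > 529 → valid
(39,155,180): 39+155 > 180 → valid
(240,326,539): 240+326 > 539 → valid
(191,321,381): 191+321 > 381 → valid
(32,49,58): 32+49 > 58 → valid
(288,292,563): 288+292 > 563 → valid
(56,100,163): 56+100 ≤ 163 → not valid
7 of the 8 triples form a triangle.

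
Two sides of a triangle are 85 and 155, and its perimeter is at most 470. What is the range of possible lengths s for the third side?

Triangle inequality alone gives 70 < s < 240.
The perimeter condition gives s ≤ 470 − 85 − 155 = 230.
Intersecting the two: 70 < s ≤ 230.

70 < s ≤ 230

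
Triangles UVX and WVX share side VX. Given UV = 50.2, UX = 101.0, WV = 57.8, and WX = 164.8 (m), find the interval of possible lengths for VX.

From triangle UVX: |50.2 − 101.0| < VX < 50.2 + 101.0, i.e. 50.8 < VX < 151.2.
From triangle WVX: 107.0 < VX < 222.6.
Both must hold, so VX lies in the intersection.

107.0 < VX < 151.2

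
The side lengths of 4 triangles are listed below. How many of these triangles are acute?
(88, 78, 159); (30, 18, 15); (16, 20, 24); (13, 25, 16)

(88,78,159): 78²+88² = 13828 < 25281 = 159² → obtuse
(30,18,15): 15²+18² = 549 < 900 = 30² → obtuse
(16,20,24): 16²+20² = 656 > 576 = 24² → acute
(13,25,16): 13²+16² = 425 < 625 = 25² → obtuse
1 of the 4 is acute.

1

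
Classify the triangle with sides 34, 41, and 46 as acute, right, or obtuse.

Compare the square of the longest side to the sum of squares of the other two: 34² + 41² = 2837 > 2116 = 46².

acute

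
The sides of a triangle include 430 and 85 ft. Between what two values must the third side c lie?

345 < c < 515

By the triangle inequality, c must be less than 430 + 85 = 515 and greater than |430 − 85| = 345.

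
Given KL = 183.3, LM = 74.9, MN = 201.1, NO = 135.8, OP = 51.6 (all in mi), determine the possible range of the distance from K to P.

0 ≤ KP ≤ 646.7 mi

The maximum is all hops collinear in one direction: 183.3 + 74.9 + 201.1 + 135.8 + 51.6 = 646.7.
The longest hop is 201.1; the others sum to 445.6. Since 201.1 ≤ 445.6, the path can fold back on itself completely, so the minimum distance is 0.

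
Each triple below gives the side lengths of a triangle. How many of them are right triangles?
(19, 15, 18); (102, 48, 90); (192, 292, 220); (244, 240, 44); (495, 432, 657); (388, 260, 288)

(19,15,18): 15²+18² = 549 > 361 = 19² → acute
(102,48,90): 48²+90² = 10404 = 102² → right
(192,292,220): 192²+220² = 85264 = 292² → right
(244,240,44): 44²+240² = 59536 = 244² → right
(495,432,657): 432²+495² = 431649 = 657² → right
(388,260,288): 260²+288² = 150544 = 388² → right
5 of the 6 are right.

5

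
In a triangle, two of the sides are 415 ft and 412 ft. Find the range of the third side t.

3 < t < 827

By the triangle inequality, t must be less than 415 + 412 = 827 and greater than |415 − 412| = 3.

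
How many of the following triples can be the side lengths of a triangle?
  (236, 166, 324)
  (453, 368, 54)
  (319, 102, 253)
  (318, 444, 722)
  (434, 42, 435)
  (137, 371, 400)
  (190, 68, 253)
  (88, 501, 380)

(166,236,324): 166+236 > 324 → valid
(54,368,453): 54+368 ≤ 453 → not valid
(102,253,319): 102+253 > 319 → valid
(318,444,722): 318+444 > 722 → valid
(42,434,435): 42+434 > 435 → valid
(137,371,400): 137+371 > 400 → valid
(68,190,253): 68+190 > 253 → valid
(88,380,501): 88+380 ≤ 501 → not valid
6 of the 8 triples form a triangle.

6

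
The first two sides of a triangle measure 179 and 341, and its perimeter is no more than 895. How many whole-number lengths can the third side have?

Triangle inequality: 162 < x < 520. Perimeter ≤ 895 gives x ≤ 895 − 179 − 341 = 375.
So 162 < x ≤ 375; integers 163 through 375: 213 values.

213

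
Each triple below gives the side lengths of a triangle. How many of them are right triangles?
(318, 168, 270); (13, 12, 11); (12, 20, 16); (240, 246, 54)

(318,168,270): 168²+270² = 101124 = 318² → right
(13,12,11): 11²+12² = 265 > 169 = 13² → acute
(12,20,16): 12²+16² = 400 = 20² → right
(240,246,54): 54²+240² = 60516 = 246² → right
3 of the 4 are right.

3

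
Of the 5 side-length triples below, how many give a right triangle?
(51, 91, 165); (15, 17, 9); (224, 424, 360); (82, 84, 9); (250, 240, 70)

2

(51,91,165): 51+91 ≤ 165, not a triangle
(15,17,9): 9²+15² = 306 > 289 = 17² → acute
(224,424,360): 224²+360² = 179776 = 424² → right
(82,84,9): 9²+82² = 6805 < 7056 = 84² → obtuse
(250,240,70): 70²+240² = 62500 = 250² → right
2 of the 5 are right.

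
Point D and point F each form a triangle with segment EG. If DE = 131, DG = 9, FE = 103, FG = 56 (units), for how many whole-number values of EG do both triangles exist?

From triangle DEG: 122 < EG < 140.
From triangle FEG: 47 < EG < 159.
Intersection: 122 < EG < 140, so integers 123 through 139: 17 values.

17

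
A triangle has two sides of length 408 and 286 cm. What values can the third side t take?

By the triangle inequality, t must be less than 408 + 286 = 694 and greater than |408 − 286| = 122.

122 < t < 694 (cm)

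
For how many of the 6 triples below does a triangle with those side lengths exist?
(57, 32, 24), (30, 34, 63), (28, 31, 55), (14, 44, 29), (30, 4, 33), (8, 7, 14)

4

(24,32,57): 24+32 ≤ 57 → not valid
(30,34,63): 30+34 > 63 → valid
(28,31,55): 28+31 > 55 → valid
(14,29,44): 14+29 ≤ 44 → not valid
(4,30,33): 4+30 > 33 → valid
(7,8,14): 7+8 > 14 → valid
4 of the 6 triples form a triangle.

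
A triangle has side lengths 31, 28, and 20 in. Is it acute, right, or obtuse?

Compare the square of the longest side to the sum of squares of the other two: 20² + 28² = 1184 > 961 = 31².

acute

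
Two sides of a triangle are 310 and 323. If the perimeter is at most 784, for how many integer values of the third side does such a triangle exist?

Triangle inequality: 13 < x < 633. Perimeter ≤ 784 gives x ≤ 784 − 310 − 323 = 151.
So 13 < x ≤ 151; integers 14 through 151: 138 values.

138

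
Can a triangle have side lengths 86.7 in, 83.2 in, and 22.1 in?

Yes

The longest side is 86.7, and the other two sum to 105.3.
Since 105.3 > 86.7, the triangle inequality holds.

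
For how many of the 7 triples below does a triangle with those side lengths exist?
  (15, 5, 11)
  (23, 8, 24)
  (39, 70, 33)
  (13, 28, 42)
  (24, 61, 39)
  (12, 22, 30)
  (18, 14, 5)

6

(5,11,15): 5+11 > 15 → valid
(8,23,24): 8+23 > 24 → valid
(33,39,70): 33+39 > 70 → valid
(13,28,42): 13+28 ≤ 42 → not valid
(24,39,61): 24+39 > 61 → valid
(12,22,30): 12+22 > 30 → valid
(5,14,18): 5+14 > 18 → valid
6 of the 7 triples form a triangle.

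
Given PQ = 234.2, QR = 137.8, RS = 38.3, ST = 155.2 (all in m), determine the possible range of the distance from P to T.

0 ≤ PT ≤ 565.5 m

The maximum is all hops collinear in one direction: 234.2 + 137.8 + 38.3 + 155.2 = 565.5.
The longest hop is 234.2; the others sum to 331.3. Since 234.2 ≤ 331.3, the path can fold back on itself completely, so the minimum distance is 0.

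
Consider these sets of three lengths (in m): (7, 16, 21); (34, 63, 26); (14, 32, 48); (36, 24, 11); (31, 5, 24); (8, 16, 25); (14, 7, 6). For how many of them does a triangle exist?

(7,16,21): 7+16 > 21 → valid
(26,34,63): 26+34 ≤ 63 → not valid
(14,32,48): 14+32 ≤ 48 → not valid
(11,24,36): 11+24 ≤ 36 → not valid
(5,24,31): 5+24 ≤ 31 → not valid
(8,16,25): 8+16 ≤ 25 → not valid
(6,7,14): 6+7 ≤ 14 → not valid
1 of the 7 triples forms a triangle.

1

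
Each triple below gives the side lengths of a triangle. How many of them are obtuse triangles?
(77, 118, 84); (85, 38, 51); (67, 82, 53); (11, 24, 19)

(77,118,84): 77²+84² = 12985 < 13924 = 118² → obtuse
(85,38,51): 38²+51² = 4045 < 7225 = 85² → obtuse
(67,82,53): 53²+67² = 7298 > 6724 = 82² → acute
(11,24,19): 11²+19² = 482 < 576 = 24² → obtuse
3 of the 4 are obtuse.

3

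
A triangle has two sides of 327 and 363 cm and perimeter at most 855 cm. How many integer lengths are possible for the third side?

Triangle inequality: 36 < x < 690. Perimeter ≤ 855 gives x ≤ 855 − 327 − 363 = 165.
So 36 < x ≤ 165; integers 37 through 165: 129 values.

129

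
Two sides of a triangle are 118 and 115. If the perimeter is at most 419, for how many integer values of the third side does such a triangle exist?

Triangle inequality: 3 < x < 233. Perimeter ≤ 419 gives x ≤ 419 − 118 − 115 = 186.
So 3 < x ≤ 186; integers 4 through 186: 183 values.

183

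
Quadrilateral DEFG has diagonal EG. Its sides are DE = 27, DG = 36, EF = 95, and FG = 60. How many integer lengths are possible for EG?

27

From triangle DEG: 9 < EG < 63.
From triangle FEG: 35 < EG < 155.
Intersection: 35 < EG < 63, so integers 36 through 62: 27 values.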